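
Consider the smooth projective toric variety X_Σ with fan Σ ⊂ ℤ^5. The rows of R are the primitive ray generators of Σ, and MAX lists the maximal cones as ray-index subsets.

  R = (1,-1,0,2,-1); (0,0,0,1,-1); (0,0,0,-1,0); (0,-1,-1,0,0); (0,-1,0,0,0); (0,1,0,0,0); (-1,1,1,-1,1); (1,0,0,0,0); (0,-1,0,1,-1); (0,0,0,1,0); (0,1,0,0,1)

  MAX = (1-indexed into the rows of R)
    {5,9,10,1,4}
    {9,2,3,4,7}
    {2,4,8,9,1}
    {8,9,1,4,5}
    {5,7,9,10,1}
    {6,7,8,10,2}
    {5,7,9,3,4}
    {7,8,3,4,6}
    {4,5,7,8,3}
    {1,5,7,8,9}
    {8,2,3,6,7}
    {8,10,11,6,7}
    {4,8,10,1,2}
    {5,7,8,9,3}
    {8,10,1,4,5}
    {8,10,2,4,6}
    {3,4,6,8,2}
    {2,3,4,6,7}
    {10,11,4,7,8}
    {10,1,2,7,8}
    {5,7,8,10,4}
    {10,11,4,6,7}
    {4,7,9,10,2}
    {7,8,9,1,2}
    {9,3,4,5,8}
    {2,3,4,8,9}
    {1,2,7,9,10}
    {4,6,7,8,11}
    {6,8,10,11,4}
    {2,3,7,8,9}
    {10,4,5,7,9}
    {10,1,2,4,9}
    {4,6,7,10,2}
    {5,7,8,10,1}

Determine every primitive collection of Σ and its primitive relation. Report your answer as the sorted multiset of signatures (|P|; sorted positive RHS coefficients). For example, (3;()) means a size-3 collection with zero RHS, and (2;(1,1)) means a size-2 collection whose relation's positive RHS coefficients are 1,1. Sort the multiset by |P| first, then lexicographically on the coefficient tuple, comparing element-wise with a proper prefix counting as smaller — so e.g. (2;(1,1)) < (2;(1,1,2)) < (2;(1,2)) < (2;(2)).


Σ has 16 primitive collections:

  • {3,10}:  v_{3} + v_{10} = 0  so sig = (2;())
  • {5,6}:  v_{5} + v_{6} = 0  so sig = (2;())
  • {2,5}:  v_{2} + v_{5} = v_{9}  so sig = (2;(1))
  • {6,9}:  v_{6} + v_{9} = v_{2}  so sig = (2;(1))
  • {9,11}:  v_{9} + v_{11} = v_{10}  so sig = (2;(1))
  • {1,3}:  v_{1} + v_{3} = v_{8} + v_{9}  so sig = (2;(1,1))
  • {2,11}:  v_{2} + v_{11} = v_{6} + v_{10}  so sig = (2;(1,1))
  • {1,6}:  v_{1} + v_{6} = v_{2} + v_{8} + v_{10}  so sig = (2;(1,1,1))
  • {3,11}:  v_{3} + v_{11} = v_{4} + v_{6} + v_{7} + v_{8}  so sig = (2;(1,1,1,1))
  • {5,11}:  v_{5} + v_{11} = v_{4} + v_{7} + v_{8} + v_{10}  so sig = (2;(1,1,1,1))
  • {1,11}:  v_{1} + v_{11} = v_{8} + 2·v_{10}  so sig = (2;(1,2))
  • {8,9,10}:  v_{8} + v_{9} + v_{10} = v_{1}  so sig = (3;(1))
  • {1,4,7}:  v_{1} + v_{4} + v_{7} = v_{5} + v_{10}  so sig = (3;(1,1))
  • {2,4,7,8}:  v_{2} + v_{4} + v_{7} + v_{8} = 0  so sig = (4;())
  • {4,7,8,9}:  v_{4} + v_{7} + v_{8} + v_{9} = v_{5}  so sig = (4;(1))
  • {4,6,7,8,10}:  v_{4} + v_{6} + v_{7} + v_{8} + v_{10} = v_{11}  so sig = (5;(1))

Hence PRS(X_Σ) =
    |P|=2: 11 collections, coeffs (), (), (1), (1), (1), (1,1), (1,1), (1,1,1), (1,1,1,1), (1,1,1,1), (1,2)
    |P|=3: 2 collections, coeffs (1), (1,1)
    |P|=4: 2 collections, coeffs (), (1)
    |P|=5: 1 collection, coeffs (1)


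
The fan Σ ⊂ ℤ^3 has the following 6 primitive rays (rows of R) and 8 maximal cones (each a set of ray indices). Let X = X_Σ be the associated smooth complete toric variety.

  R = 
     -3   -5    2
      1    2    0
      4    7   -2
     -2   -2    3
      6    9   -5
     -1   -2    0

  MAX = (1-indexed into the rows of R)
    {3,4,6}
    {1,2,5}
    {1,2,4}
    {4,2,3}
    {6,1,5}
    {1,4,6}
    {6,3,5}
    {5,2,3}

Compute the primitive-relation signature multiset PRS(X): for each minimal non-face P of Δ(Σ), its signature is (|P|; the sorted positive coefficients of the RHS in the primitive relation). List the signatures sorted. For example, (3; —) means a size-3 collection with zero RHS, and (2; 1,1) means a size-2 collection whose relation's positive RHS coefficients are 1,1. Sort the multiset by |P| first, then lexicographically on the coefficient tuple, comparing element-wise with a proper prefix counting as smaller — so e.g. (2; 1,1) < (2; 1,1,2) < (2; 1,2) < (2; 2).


3 collections generate NE(X_Σ); each relation:

  P={2,6}:  v_{2} + v_{6} = 0  →  sig = (2; —)
  P={1,3}:  v_{1} + v_{3} = v_{2}  →  sig = (2; 1)
  P={4,5}:  v_{4} + v_{5} = v_{3}  →  sig = (2; 1)

so the primitive-relation signature multiset is
{ (2; —),  (2; 1) ×2 }


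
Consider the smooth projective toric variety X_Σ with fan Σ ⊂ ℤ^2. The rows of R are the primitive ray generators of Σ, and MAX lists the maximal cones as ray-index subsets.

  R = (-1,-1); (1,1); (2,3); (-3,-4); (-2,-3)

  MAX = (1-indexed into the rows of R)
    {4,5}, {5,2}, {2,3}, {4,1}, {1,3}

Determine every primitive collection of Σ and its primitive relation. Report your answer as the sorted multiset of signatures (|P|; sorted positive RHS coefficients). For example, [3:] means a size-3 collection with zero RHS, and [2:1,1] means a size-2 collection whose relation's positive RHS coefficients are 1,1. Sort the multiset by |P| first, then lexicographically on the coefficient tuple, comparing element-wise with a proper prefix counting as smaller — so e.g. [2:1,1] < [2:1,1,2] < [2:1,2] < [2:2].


5 collections generate NE(X_Σ); each relation:

  P = {1,2}:  v_{1} + v_{2} = 0  ⇒ sig = [2:]
  P = {3,5}:  v_{3} + v_{5} = 0  ⇒ sig = [2:]
  P = {1,5}:  v_{1} + v_{5} = v_{4}  ⇒ sig = [2:1]
  P = {2,4}:  v_{2} + v_{4} = v_{5}  ⇒ sig = [2:1]
  P = {3,4}:  v_{3} + v_{4} = v_{1}  ⇒ sig = [2:1]

Hence PRS(X_Σ) =
    [2:]
    [2:]
    [2:1]
    [2:1]
    [2:1]


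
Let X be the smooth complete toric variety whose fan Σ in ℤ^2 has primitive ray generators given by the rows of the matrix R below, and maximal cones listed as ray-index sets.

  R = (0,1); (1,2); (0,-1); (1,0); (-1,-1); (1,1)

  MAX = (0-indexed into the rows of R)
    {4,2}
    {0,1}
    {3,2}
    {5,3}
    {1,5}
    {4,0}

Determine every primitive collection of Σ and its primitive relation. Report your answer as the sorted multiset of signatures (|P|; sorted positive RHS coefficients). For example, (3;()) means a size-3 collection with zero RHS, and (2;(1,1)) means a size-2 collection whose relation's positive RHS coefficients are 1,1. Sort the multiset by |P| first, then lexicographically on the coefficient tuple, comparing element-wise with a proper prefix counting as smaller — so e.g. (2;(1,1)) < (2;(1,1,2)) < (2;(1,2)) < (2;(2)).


9 collections generate NE(X_Σ); each relation:

  {0,2}:  v_{0} + v_{2} = 0 — sig = (2;())
  {4,5}:  v_{4} + v_{5} = 0 — sig = (2;())
  {0,3}:  v_{0} + v_{3} = v_{5} — sig = (2;(1))
  {0,5}:  v_{0} + v_{5} = v_{1} — sig = (2;(1))
  {1,2}:  v_{1} + v_{2} = v_{5} — sig = (2;(1))
  {1,4}:  v_{1} + v_{4} = v_{0} — sig = (2;(1))
  {2,5}:  v_{2} + v_{5} = v_{3} — sig = (2;(1))
  {3,4}:  v_{3} + v_{4} = v_{2} — sig = (2;(1))
  {1,3}:  v_{1} + v_{3} = 2·v_{5} — sig = (2;(2))

Sorted signature multiset PRS(X):
[(2;()), (2;()), (2;(1)), (2;(1)), (2;(1)), (2;(1)), (2;(1)), (2;(1)), (2;(2))]


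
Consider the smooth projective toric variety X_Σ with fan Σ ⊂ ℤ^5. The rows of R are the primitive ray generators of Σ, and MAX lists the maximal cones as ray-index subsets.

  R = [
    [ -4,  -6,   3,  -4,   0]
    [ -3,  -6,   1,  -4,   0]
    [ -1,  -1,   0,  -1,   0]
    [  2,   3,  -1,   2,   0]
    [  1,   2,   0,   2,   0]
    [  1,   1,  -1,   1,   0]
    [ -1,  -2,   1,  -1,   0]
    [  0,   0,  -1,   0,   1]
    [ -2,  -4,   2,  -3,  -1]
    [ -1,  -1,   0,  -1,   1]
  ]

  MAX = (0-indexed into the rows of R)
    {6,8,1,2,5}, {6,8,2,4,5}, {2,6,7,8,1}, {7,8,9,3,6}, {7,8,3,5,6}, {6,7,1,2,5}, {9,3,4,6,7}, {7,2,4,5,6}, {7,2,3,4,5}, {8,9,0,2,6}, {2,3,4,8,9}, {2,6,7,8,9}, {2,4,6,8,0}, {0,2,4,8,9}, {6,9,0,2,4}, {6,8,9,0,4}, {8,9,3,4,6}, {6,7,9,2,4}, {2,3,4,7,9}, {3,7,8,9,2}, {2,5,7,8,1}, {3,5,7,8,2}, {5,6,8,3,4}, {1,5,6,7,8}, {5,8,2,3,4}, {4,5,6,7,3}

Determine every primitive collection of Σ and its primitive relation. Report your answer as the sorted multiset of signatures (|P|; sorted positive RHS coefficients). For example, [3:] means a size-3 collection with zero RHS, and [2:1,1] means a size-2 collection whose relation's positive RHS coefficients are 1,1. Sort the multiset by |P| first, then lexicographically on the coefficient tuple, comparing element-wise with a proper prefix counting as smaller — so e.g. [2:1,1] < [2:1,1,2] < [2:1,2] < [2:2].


Minimal non-faces — 12 found among 10 rays, 26 max cones:

  P={5,9}:  v_{5} + v_{9} = v_{7}  ⇒ sig = [2:1]
  P={0,3}:  v_{0} + v_{3} = v_{4} + v_{8} + v_{9}  ⇒ sig = [2:1,1,1]
  P={1,3}:  v_{1} + v_{3} = v_{5} + v_{7} + v_{8}  ⇒ sig = [2:1,1,1]
  P={1,9}:  v_{1} + v_{9} = v_{2} + v_{6} + 2·v_{7} + v_{8}  ⇒ sig = [2:1,1,1,2]
  P={0,7}:  v_{0} + v_{7} = v_{2} + 2·v_{6} + v_{9}  ⇒ sig = [2:1,1,2]
  P={1,4}:  v_{1} + v_{4} = v_{2} + v_{5} + 2·v_{6}  ⇒ sig = [2:1,1,2]
  P={0,1}:  v_{0} + v_{1} = 2·v_{2} + 3·v_{6} + v_{7} + v_{8}  ⇒ sig = [2:1,1,2,3]
  P={0,5}:  v_{0} + v_{5} = v_{2} + 2·v_{6}  ⇒ sig = [2:1,2]
  P={2,3,6}:  v_{2} + v_{3} + v_{6} = 0  ⇒ sig = [3:]
  P={4,7,8}:  v_{4} + v_{7} + v_{8} = v_{6}  ⇒ sig = [3:1]
  P={2,4,6,8,9}:  v_{2} + v_{4} + v_{6} + v_{8} + v_{9} = v_{0}  ⇒ sig = [5:1]
  P={2,5,6,7,8}:  v_{2} + v_{5} + v_{6} + v_{7} + v_{8} = v_{1}  ⇒ sig = [5:1]

so the primitive-relation signature multiset is
[[2:1], [2:1,1,1], [2:1,1,1], [2:1,1,1,2], [2:1,1,2], [2:1,1,2], [2:1,1,2,3], [2:1,2], [3:], [3:1], [5:1], [5:1]]


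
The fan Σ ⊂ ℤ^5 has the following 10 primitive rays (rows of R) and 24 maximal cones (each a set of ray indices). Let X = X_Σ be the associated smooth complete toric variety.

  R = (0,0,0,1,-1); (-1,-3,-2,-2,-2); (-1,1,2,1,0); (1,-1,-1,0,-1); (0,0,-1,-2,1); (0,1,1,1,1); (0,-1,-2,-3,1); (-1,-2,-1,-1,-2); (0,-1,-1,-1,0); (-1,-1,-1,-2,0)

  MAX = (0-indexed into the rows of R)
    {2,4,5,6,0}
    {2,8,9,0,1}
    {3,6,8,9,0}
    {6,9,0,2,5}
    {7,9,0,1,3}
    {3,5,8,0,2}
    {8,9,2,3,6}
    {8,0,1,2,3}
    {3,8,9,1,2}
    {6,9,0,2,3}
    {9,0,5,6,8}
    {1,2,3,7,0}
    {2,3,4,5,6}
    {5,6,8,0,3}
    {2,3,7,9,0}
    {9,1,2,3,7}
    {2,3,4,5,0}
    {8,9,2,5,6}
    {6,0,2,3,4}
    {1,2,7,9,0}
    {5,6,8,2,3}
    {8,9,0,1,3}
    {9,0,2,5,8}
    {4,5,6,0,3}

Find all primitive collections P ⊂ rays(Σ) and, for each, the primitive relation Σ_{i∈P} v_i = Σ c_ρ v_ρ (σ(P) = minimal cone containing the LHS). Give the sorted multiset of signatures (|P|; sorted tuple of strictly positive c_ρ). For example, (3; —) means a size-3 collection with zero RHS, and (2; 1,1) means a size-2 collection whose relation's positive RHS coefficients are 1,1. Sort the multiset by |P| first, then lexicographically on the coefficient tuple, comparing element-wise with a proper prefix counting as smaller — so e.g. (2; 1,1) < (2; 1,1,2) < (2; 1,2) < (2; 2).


Σ has 14 primitive collections:

  P={4,8}:  v_{4} + v_{8} = v_{6} ; sig = (2; 1)
  P={7,8}:  v_{7} + v_{8} = v_{1} ; sig = (2; 1)
  P={4,7}:  v_{4} + v_{7} = v_{0} + v_{2} + v_{3} + v_{6} + v_{9} ; sig = (2; 1,1,1,1,1)
  P={1,6}:  v_{1} + v_{6} = v_{3} + v_{8} + 2·v_{9} ; sig = (2; 1,1,2)
  P={4,9}:  v_{4} + v_{9} = v_{0} + v_{2} + 2·v_{6} ; sig = (2; 1,1,2)
  P={5,7}:  v_{5} + v_{7} = v_{0} + v_{2} + 2·v_{8} ; sig = (2; 1,1,2)
  P={1,5}:  v_{1} + v_{5} = v_{0} + v_{2} + 3·v_{8} ; sig = (2; 1,1,3)
  P={1,4}:  v_{1} + v_{4} = v_{3} + 2·v_{9} ; sig = (2; 1,2)
  P={6,7}:  v_{6} + v_{7} = v_{3} + 2·v_{9} ; sig = (2; 1,2)
  P={3,5,9}:  v_{3} + v_{5} + v_{9} = v_{8} ; sig = (3; 1)
  P={0,2,6,8}:  v_{0} + v_{2} + v_{6} + v_{8} = v_{9} ; sig = (4; 1)
  P={0,2,3,5,6}:  v_{0} + v_{2} + v_{3} + v_{5} + v_{6} = 0 ; sig = (5; —)
  P={0,2,3,8,9}:  v_{0} + v_{2} + v_{3} + v_{8} + v_{9} = v_{7} ; sig = (5; 1)
  P={0,1,2,3,9}:  v_{0} + v_{1} + v_{2} + v_{3} + v_{9} = 2·v_{7} ; sig = (5; 2)

so the primitive-relation signature multiset is
    |P|=2: 9 collections, coeffs (1), (1), (1,1,1,1,1), (1,1,2), (1,1,2), (1,1,2), (1,1,3), (1,2), (1,2)
    |P|=3: 1 collection, coeffs (1)
    |P|=4: 1 collection, coeffs (1)
    |P|=5: 3 collections, coeffs (), (1), (2)


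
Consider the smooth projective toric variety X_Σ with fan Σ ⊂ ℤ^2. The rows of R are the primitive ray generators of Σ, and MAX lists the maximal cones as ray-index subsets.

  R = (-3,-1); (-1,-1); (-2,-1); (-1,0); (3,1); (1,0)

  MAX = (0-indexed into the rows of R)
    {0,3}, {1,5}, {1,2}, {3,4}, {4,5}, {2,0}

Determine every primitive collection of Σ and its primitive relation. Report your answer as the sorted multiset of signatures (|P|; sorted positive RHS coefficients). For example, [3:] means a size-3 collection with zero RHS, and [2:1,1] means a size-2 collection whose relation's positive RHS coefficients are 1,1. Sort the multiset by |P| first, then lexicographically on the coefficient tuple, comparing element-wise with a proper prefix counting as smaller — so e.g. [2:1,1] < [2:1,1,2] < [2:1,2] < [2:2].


Δ(Σ) — 6 vertices, 9 min non-faces:

  • {0,4}:  v_{0} + v_{4} = 0  so sig = [2:]
  • {3,5}:  v_{3} + v_{5} = 0  so sig = [2:]
  • {0,5}:  v_{0} + v_{5} = v_{2}  so sig = [2:1]
  • {1,3}:  v_{1} + v_{3} = v_{2}  so sig = [2:1]
  • {2,3}:  v_{2} + v_{3} = v_{0}  so sig = [2:1]
  • {2,4}:  v_{2} + v_{4} = v_{5}  so sig = [2:1]
  • {2,5}:  v_{2} + v_{5} = v_{1}  so sig = [2:1]
  • {0,1}:  v_{0} + v_{1} = 2·v_{2}  so sig = [2:2]
  • {1,4}:  v_{1} + v_{4} = 2·v_{5}  so sig = [2:2]

so the primitive-relation signature multiset is
{ [2:] ×2,  [2:1] ×5,  [2:2] ×2 }


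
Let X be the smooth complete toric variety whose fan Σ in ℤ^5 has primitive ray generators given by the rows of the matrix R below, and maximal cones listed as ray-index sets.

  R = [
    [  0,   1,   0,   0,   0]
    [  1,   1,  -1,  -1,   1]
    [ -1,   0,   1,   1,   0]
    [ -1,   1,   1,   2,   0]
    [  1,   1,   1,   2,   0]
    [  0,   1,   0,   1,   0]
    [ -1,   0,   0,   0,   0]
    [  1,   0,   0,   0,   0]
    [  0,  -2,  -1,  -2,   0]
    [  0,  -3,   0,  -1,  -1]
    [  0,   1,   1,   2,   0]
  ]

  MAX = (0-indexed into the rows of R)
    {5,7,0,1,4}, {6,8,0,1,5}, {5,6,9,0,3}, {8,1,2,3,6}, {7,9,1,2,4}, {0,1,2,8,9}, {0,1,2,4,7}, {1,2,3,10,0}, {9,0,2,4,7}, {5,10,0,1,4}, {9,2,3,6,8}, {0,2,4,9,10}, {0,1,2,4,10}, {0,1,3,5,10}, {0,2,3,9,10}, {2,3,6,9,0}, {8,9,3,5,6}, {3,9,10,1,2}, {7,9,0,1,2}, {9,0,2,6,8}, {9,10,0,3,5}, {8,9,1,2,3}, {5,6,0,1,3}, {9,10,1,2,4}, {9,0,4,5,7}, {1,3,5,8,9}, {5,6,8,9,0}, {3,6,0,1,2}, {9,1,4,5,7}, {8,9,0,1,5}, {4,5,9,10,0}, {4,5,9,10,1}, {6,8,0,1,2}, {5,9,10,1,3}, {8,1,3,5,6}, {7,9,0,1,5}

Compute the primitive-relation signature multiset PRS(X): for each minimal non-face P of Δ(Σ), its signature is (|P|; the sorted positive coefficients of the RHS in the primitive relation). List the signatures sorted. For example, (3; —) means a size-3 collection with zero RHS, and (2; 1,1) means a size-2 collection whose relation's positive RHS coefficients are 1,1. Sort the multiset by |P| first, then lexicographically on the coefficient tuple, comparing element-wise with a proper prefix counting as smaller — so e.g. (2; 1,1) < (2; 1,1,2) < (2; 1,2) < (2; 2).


Primitive collections (15):

  {6,7}:  v_{6} + v_{7} = 0 ; sig = (2; —)
  {2,5}:  v_{2} + v_{5} = v_{3} ; sig = (2; 1)
  {3,7}:  v_{3} + v_{7} = v_{10} ; sig = (2; 1)
  {4,6}:  v_{4} + v_{6} = v_{10} ; sig = (2; 1)
  {6,10}:  v_{6} + v_{10} = v_{3} ; sig = (2; 1)
  {7,10}:  v_{7} + v_{10} = v_{4} ; sig = (2; 1)
  {7,8}:  v_{7} + v_{8} = v_{1} + v_{9} ; sig = (2; 1,1)
  {4,8}:  v_{4} + v_{8} = v_{1} + v_{9} + v_{10} ; sig = (2; 1,1,1)
  {8,10}:  v_{8} + v_{10} = v_{1} + v_{3} + v_{9} ; sig = (2; 1,1,1)
  {3,4}:  v_{3} + v_{4} = 2·v_{10} ; sig = (2; 2)
  {0,3,8}:  v_{0} + v_{3} + v_{8} = v_{6} ; sig = (3; 1)
  {1,6,9}:  v_{1} + v_{6} + v_{9} = v_{8} ; sig = (3; 1)
  {0,1,3,9}:  v_{0} + v_{1} + v_{3} + v_{9} = 0 ; sig = (4; —)
  {0,1,9,10}:  v_{0} + v_{1} + v_{9} + v_{10} = v_{7} ; sig = (4; 1)
  {0,1,4,9}:  v_{0} + v_{1} + v_{4} + v_{9} = 2·v_{7} ; sig = (4; 2)

Sorted signature multiset PRS(X):
    (2; —)
    (2; 1)
    (2; 1)
    (2; 1)
    (2; 1)
    (2; 1)
    (2; 1,1)
    (2; 1,1,1)
    (2; 1,1,1)
    (2; 2)
    (3; 1)
    (3; 1)
    (4; —)
    (4; 1)
    (4; 2)


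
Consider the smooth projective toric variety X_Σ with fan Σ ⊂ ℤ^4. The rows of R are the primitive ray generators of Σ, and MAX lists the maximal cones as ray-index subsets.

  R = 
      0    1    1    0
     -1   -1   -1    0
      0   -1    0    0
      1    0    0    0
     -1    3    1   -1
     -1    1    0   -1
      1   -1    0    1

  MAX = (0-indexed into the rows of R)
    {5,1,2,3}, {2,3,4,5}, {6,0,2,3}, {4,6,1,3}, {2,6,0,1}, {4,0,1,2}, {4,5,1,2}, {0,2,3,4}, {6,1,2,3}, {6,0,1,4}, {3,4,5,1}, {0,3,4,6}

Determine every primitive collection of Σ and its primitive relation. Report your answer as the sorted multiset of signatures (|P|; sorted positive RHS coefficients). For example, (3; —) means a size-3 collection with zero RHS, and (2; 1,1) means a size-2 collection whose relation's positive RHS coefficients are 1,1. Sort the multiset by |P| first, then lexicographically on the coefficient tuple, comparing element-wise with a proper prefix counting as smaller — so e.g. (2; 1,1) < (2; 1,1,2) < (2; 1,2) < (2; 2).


Σ has 5 primitive collections:

  • {5,6}:  v_{5} + v_{6} = 0 — sig = (2; —)
  • {0,5}:  v_{0} + v_{5} = v_{2} + v_{4} — sig = (2; 1,1)
  • {0,1,3}:  v_{0} + v_{1} + v_{3} = 0 — sig = (3; —)
  • {2,4,6}:  v_{2} + v_{4} + v_{6} = v_{0} — sig = (3; 1)
  • {1,2,3,4}:  v_{1} + v_{2} + v_{3} + v_{4} = v_{5} — sig = (4; 1)

Hence PRS(X_Σ) =
[(2; —), (2; 1,1), (3; —), (3; 1), (4; 1)]


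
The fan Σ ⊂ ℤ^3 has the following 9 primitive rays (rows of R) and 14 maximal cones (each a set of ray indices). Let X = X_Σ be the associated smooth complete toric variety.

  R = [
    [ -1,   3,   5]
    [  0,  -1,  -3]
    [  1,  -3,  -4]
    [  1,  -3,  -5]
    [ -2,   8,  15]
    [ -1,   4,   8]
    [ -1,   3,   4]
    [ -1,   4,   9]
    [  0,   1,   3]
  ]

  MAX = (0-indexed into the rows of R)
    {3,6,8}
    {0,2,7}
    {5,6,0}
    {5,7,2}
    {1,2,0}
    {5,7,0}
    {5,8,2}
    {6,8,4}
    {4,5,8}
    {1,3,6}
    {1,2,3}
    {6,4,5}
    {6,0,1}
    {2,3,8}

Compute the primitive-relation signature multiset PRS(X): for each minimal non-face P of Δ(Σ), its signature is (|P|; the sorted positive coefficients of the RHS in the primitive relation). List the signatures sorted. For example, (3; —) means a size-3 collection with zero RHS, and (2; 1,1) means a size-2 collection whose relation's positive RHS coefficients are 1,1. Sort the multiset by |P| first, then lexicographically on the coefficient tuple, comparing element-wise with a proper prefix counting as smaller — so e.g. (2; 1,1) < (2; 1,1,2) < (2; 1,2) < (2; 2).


17 collections generate NE(X_Σ); each relation:

  {0,3}:  v_{0} + v_{3} = 0  →  sig = (2; —)
  {1,8}:  v_{1} + v_{8} = 0  →  sig = (2; —)
  {2,6}:  v_{2} + v_{6} = 0  →  sig = (2; —)
  {0,8}:  v_{0} + v_{8} = v_{5}  →  sig = (2; 1)
  {1,5}:  v_{1} + v_{5} = v_{0}  →  sig = (2; 1)
  {3,5}:  v_{3} + v_{5} = v_{8}  →  sig = (2; 1)
  {1,4}:  v_{1} + v_{4} = v_{5} + v_{6}  →  sig = (2; 1,1)
  {2,4}:  v_{2} + v_{4} = v_{5} + v_{8}  →  sig = (2; 1,1)
  {3,7}:  v_{3} + v_{7} = v_{2} + v_{5}  →  sig = (2; 1,1)
  {6,7}:  v_{6} + v_{7} = v_{0} + v_{5}  →  sig = (2; 1,1)
  {0,4}:  v_{0} + v_{4} = 2·v_{5} + v_{6}  →  sig = (2; 1,2)
  {1,7}:  v_{1} + v_{7} = 2·v_{0} + v_{2}  →  sig = (2; 1,2)
  {3,4}:  v_{3} + v_{4} = v_{6} + 2·v_{8}  →  sig = (2; 1,2)
  {7,8}:  v_{7} + v_{8} = v_{2} + 2·v_{5}  →  sig = (2; 1,2)
  {4,7}:  v_{4} + v_{7} = 3·v_{5}  →  sig = (2; 3)
  {0,2,5}:  v_{0} + v_{2} + v_{5} = v_{7}  →  sig = (3; 1)
  {5,6,8}:  v_{5} + v_{6} + v_{8} = v_{4}  →  sig = (3; 1)

Sorted signature multiset PRS(X):
    |P|=2: 15 collections, coeffs (), (), (), (1), (1), (1), (1,1), (1,1), (1,1), (1,1), (1,2), (1,2), (1,2), (1,2), (3)
    |P|=3: 2 collections, coeffs (1), (1)


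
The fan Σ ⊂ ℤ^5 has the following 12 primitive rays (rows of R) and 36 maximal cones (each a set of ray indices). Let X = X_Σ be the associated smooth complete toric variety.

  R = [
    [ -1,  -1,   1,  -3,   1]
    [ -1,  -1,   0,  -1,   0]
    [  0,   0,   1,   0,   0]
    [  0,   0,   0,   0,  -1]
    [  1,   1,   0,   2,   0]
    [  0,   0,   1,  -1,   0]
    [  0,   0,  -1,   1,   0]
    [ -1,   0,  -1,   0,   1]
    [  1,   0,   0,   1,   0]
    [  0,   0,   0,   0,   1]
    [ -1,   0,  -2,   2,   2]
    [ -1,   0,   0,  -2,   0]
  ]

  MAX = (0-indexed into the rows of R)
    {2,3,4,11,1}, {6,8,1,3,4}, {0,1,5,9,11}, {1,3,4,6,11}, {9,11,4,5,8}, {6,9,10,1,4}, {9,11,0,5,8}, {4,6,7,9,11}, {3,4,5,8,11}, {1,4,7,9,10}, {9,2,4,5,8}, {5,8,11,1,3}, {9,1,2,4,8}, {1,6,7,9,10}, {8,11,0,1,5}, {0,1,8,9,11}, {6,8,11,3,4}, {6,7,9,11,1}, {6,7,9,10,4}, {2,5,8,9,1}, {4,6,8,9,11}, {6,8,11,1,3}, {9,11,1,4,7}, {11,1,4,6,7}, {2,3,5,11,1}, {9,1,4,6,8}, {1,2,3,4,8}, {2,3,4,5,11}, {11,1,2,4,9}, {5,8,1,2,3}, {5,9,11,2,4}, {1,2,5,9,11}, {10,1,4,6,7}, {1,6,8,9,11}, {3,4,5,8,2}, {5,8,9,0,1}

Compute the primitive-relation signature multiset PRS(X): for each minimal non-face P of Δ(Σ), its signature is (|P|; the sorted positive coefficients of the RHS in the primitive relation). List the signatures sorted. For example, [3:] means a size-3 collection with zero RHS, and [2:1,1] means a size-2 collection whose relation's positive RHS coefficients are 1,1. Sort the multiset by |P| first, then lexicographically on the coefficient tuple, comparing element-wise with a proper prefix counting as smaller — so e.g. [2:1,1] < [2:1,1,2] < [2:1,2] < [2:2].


Primitive collections (24):

  P = {3,9}:  v_{3} + v_{9} = 0  so sig = [2:]
  P = {5,6}:  v_{5} + v_{6} = 0  so sig = [2:]
  P = {0,4}:  v_{0} + v_{4} = v_{5} + v_{9}  so sig = [2:1,1]
  P = {2,6}:  v_{2} + v_{6} = v_{1} + v_{4}  so sig = [2:1,1]
  P = {7,8}:  v_{7} + v_{8} = v_{6} + v_{9}  so sig = [2:1,1]
  P = {0,3}:  v_{0} + v_{3} = v_{1} + v_{5} + v_{8} + v_{11}  so sig = [2:1,1,1,1]
  P = {0,6}:  v_{0} + v_{6} = v_{1} + v_{8} + v_{9} + v_{11}  so sig = [2:1,1,1,1]
  P = {3,7}:  v_{3} + v_{7} = v_{1} + v_{4} + v_{6} + v_{11}  so sig = [2:1,1,1,1]
  P = {3,10}:  v_{3} + v_{10} = v_{1} + v_{4} + v_{6} + v_{7}  so sig = [2:1,1,1,1]
  P = {5,7}:  v_{5} + v_{7} = v_{1} + v_{4} + v_{9} + v_{11}  so sig = [2:1,1,1,1]
  P = {5,10}:  v_{5} + v_{10} = v_{1} + v_{4} + v_{7} + v_{9}  so sig = [2:1,1,1,1]
  P = {0,2}:  v_{0} + v_{2} = v_{1} + 2·v_{5} + v_{9}  so sig = [2:1,1,2]
  P = {0,7}:  v_{0} + v_{7} = v_{1} + 2·v_{9} + v_{11}  so sig = [2:1,1,2]
  P = {0,10}:  v_{0} + v_{10} = v_{1} + v_{7} + 2·v_{9}  so sig = [2:1,1,2]
  P = {2,7}:  v_{2} + v_{7} = 2·v_{1} + 2·v_{4} + v_{9} + v_{11}  so sig = [2:1,1,2,2]
  P = {2,10}:  v_{2} + v_{10} = 2·v_{1} + 2·v_{4} + v_{7} + v_{9}  so sig = [2:1,1,2,2]
  P = {8,10}:  v_{8} + v_{10} = v_{1} + v_{4} + 2·v_{6} + 2·v_{9}  so sig = [2:1,1,2,2]
  P = {10,11}:  v_{10} + v_{11} = 2·v_{7}  so sig = [2:2]
  P = {1,4,5}:  v_{1} + v_{4} + v_{5} = v_{2}  so sig = [3:1]
  P = {2,8,11}:  v_{2} + v_{8} + v_{11} = v_{5}  so sig = [3:1]
  P = {1,4,8,11}:  v_{1} + v_{4} + v_{8} + v_{11} = 0  so sig = [4:]
  P = {1,4,6,7,9}:  v_{1} + v_{4} + v_{6} + v_{7} + v_{9} = v_{10}  so sig = [5:1]
  P = {1,4,6,9,11}:  v_{1} + v_{4} + v_{6} + v_{9} + v_{11} = v_{7}  so sig = [5:1]
  P = {1,5,8,9,11}:  v_{1} + v_{5} + v_{8} + v_{9} + v_{11} = v_{0}  so sig = [5:1]

Hence PRS(X_Σ) =
    [2:]
    [2:]
    [2:1,1]
    [2:1,1]
    [2:1,1]
    [2:1,1,1,1]
    [2:1,1,1,1]
    [2:1,1,1,1]
    [2:1,1,1,1]
    [2:1,1,1,1]
    [2:1,1,1,1]
    [2:1,1,2]
    [2:1,1,2]
    [2:1,1,2]
    [2:1,1,2,2]
    [2:1,1,2,2]
    [2:1,1,2,2]
    [2:2]
    [3:1]
    [3:1]
    [4:]
    [5:1]
    [5:1]
    [5:1]


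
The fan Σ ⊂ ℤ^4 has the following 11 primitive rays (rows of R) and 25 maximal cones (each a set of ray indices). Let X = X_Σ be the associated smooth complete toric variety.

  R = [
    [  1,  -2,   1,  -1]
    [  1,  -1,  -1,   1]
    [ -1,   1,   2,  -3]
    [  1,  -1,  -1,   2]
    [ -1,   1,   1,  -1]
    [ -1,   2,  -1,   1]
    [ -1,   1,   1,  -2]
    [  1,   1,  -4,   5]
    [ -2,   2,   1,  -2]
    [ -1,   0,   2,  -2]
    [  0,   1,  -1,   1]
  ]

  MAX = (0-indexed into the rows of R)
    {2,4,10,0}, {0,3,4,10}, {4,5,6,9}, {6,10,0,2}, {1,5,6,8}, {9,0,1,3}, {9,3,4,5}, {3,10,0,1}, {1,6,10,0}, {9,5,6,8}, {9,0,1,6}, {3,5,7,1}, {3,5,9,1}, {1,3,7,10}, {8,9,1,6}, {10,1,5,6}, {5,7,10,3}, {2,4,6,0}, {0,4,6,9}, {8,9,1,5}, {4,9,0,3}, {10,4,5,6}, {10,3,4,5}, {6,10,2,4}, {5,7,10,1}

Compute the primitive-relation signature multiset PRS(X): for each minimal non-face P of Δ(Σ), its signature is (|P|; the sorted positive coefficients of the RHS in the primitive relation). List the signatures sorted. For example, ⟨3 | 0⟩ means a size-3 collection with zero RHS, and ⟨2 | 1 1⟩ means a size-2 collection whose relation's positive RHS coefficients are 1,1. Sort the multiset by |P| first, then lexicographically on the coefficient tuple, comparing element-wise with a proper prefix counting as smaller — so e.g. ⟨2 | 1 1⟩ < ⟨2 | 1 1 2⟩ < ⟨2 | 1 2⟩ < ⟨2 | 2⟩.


Minimal non-faces — 22 found among 11 rays, 25 max cones:

  {0,5}:  v_{0} + v_{5} = 0  ⇒ sig = ⟨2 | 0⟩
  {1,4}:  v_{1} + v_{4} = 0  ⇒ sig = ⟨2 | 0⟩
  {3,6}:  v_{3} + v_{6} = 0  ⇒ sig = ⟨2 | 0⟩
  {9,10}:  v_{9} + v_{10} = v_{4}  ⇒ sig = ⟨2 | 1⟩
  {7,9}:  v_{7} + v_{9} = v_{3} + v_{5}  ⇒ sig = ⟨2 | 1 1⟩
  {8,10}:  v_{8} + v_{10} = v_{5} + v_{6}  ⇒ sig = ⟨2 | 1 1⟩
  {0,7}:  v_{0} + v_{7} = v_{1} + v_{3} + v_{10}  ⇒ sig = ⟨2 | 1 1 1⟩
  {0,8}:  v_{0} + v_{8} = v_{1} + v_{6} + v_{9}  ⇒ sig = ⟨2 | 1 1 1⟩
  {1,2}:  v_{1} + v_{2} = v_{0} + v_{6} + v_{10}  ⇒ sig = ⟨2 | 1 1 1⟩
  {2,3}:  v_{2} + v_{3} = v_{0} + v_{4} + v_{10}  ⇒ sig = ⟨2 | 1 1 1⟩
  {2,5}:  v_{2} + v_{5} = v_{4} + v_{6} + v_{10}  ⇒ sig = ⟨2 | 1 1 1⟩
  {3,8}:  v_{3} + v_{8} = v_{1} + v_{5} + v_{9}  ⇒ sig = ⟨2 | 1 1 1⟩
  {4,7}:  v_{4} + v_{7} = v_{3} + v_{5} + v_{10}  ⇒ sig = ⟨2 | 1 1 1⟩
  {4,8}:  v_{4} + v_{8} = v_{5} + v_{6} + v_{9}  ⇒ sig = ⟨2 | 1 1 1⟩
  {6,7}:  v_{6} + v_{7} = v_{1} + v_{5} + v_{10}  ⇒ sig = ⟨2 | 1 1 1⟩
  {2,9}:  v_{2} + v_{9} = v_{0} + 2·v_{4} + v_{6}  ⇒ sig = ⟨2 | 1 1 2⟩
  {2,8}:  v_{2} + v_{8} = v_{4} + 2·v_{6}  ⇒ sig = ⟨2 | 1 2⟩
  {7,8}:  v_{7} + v_{8} = v_{1} + 2·v_{5}  ⇒ sig = ⟨2 | 1 2⟩
  {2,7}:  v_{2} + v_{7} = 2·v_{10}  ⇒ sig = ⟨2 | 2⟩
  {0,4,6,10}:  v_{0} + v_{4} + v_{6} + v_{10} = v_{2}  ⇒ sig = ⟨4 | 1⟩
  {1,3,5,10}:  v_{1} + v_{3} + v_{5} + v_{10} = v_{7}  ⇒ sig = ⟨4 | 1⟩
  {1,5,6,9}:  v_{1} + v_{5} + v_{6} + v_{9} = v_{8}  ⇒ sig = ⟨4 | 1⟩

Sorted signature multiset PRS(X):
    |P|=2: 19 collections, coeffs (), (), (), (1), (1,1), (1,1), (1,1,1), (1,1,1), (1,1,1), (1,1,1), (1,1,1), (1,1,1), (1,1,1), (1,1,1), (1,1,1), (1,1,2), (1,2), (1,2), (2)
    |P|=4: 3 collections, coeffs (1), (1), (1)


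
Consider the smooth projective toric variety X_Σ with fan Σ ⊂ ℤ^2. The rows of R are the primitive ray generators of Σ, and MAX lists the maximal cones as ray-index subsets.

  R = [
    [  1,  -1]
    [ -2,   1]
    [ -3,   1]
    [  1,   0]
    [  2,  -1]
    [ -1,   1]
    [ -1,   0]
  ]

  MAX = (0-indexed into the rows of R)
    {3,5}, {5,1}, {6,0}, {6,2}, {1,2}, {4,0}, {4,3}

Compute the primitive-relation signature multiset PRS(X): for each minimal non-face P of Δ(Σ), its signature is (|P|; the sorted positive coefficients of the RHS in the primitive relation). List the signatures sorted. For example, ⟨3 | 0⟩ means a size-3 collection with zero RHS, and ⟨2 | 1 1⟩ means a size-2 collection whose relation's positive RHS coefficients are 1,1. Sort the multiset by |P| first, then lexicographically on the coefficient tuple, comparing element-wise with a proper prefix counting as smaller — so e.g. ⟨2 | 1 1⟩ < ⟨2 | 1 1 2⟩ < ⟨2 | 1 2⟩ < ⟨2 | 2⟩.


|primitive collections| = 14. Relations:

  {0,5}:  v_{0} + v_{5} = 0 — sig = ⟨2 | 0⟩
  {1,4}:  v_{1} + v_{4} = 0 — sig = ⟨2 | 0⟩
  {3,6}:  v_{3} + v_{6} = 0 — sig = ⟨2 | 0⟩
  {0,1}:  v_{0} + v_{1} = v_{6} — sig = ⟨2 | 1⟩
  {0,3}:  v_{0} + v_{3} = v_{4} — sig = ⟨2 | 1⟩
  {1,3}:  v_{1} + v_{3} = v_{5} — sig = ⟨2 | 1⟩
  {1,6}:  v_{1} + v_{6} = v_{2} — sig = ⟨2 | 1⟩
  {2,3}:  v_{2} + v_{3} = v_{1} — sig = ⟨2 | 1⟩
  {2,4}:  v_{2} + v_{4} = v_{6} — sig = ⟨2 | 1⟩
  {4,5}:  v_{4} + v_{5} = v_{3} — sig = ⟨2 | 1⟩
  {4,6}:  v_{4} + v_{6} = v_{0} — sig = ⟨2 | 1⟩
  {5,6}:  v_{5} + v_{6} = v_{1} — sig = ⟨2 | 1⟩
  {0,2}:  v_{0} + v_{2} = 2·v_{6} — sig = ⟨2 | 2⟩
  {2,5}:  v_{2} + v_{5} = 2·v_{1} — sig = ⟨2 | 2⟩

Hence PRS(X_Σ) =
{ ⟨2 | 0⟩ ×3,  ⟨2 | 1⟩ ×9,  ⟨2 | 2⟩ ×2 }


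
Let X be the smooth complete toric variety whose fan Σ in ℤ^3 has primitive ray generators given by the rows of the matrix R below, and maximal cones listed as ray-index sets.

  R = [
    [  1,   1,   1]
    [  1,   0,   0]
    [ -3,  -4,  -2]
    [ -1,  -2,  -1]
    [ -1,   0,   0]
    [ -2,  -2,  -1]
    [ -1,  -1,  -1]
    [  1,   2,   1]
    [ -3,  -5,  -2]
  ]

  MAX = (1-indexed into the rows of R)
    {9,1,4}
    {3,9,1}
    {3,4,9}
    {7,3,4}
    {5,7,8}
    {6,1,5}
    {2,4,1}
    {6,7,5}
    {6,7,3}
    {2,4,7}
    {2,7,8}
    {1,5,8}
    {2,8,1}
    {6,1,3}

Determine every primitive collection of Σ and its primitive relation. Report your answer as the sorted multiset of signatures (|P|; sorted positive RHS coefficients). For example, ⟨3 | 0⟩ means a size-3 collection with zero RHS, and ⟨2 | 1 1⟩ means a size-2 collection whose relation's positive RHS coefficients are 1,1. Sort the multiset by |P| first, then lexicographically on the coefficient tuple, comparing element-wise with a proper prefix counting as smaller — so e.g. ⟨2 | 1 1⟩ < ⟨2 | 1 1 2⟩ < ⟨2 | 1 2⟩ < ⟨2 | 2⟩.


Σ has 16 primitive collections:

  {1,7}:  v_{1} + v_{7} = 0 — sig = ⟨2 | 0⟩
  {2,5}:  v_{2} + v_{5} = 0 — sig = ⟨2 | 0⟩
  {4,8}:  v_{4} + v_{8} = 0 — sig = ⟨2 | 0⟩
  {2,6}:  v_{2} + v_{6} = v_{4} — sig = ⟨2 | 1⟩
  {3,8}:  v_{3} + v_{8} = v_{6} — sig = ⟨2 | 1⟩
  {4,5}:  v_{4} + v_{5} = v_{6} — sig = ⟨2 | 1⟩
  {4,6}:  v_{4} + v_{6} = v_{3} — sig = ⟨2 | 1⟩
  {6,8}:  v_{6} + v_{8} = v_{5} — sig = ⟨2 | 1⟩
  {7,9}:  v_{7} + v_{9} = v_{3} + v_{4} — sig = ⟨2 | 1 1⟩
  {8,9}:  v_{8} + v_{9} = v_{1} + v_{3} — sig = ⟨2 | 1 1⟩
  {5,9}:  v_{5} + v_{9} = v_{1} + v_{3} + v_{6} — sig = ⟨2 | 1 1 1⟩
  {6,9}:  v_{6} + v_{9} = v_{1} + 2·v_{3} — sig = ⟨2 | 1 2⟩
  {2,9}:  v_{2} + v_{9} = v_{1} + 3·v_{4} — sig = ⟨2 | 1 3⟩
  {2,3}:  v_{2} + v_{3} = 2·v_{4} — sig = ⟨2 | 2⟩
  {3,5}:  v_{3} + v_{5} = 2·v_{6} — sig = ⟨2 | 2⟩
  {1,3,4}:  v_{1} + v_{3} + v_{4} = v_{9} — sig = ⟨3 | 1⟩

so the primitive-relation signature multiset is
    ⟨2 | 0⟩
    ⟨2 | 0⟩
    ⟨2 | 0⟩
    ⟨2 | 1⟩
    ⟨2 | 1⟩
    ⟨2 | 1⟩
    ⟨2 | 1⟩
    ⟨2 | 1⟩
    ⟨2 | 1 1⟩
    ⟨2 | 1 1⟩
    ⟨2 | 1 1 1⟩
    ⟨2 | 1 2⟩
    ⟨2 | 1 3⟩
    ⟨2 | 2⟩
    ⟨2 | 2⟩
    ⟨3 | 1⟩


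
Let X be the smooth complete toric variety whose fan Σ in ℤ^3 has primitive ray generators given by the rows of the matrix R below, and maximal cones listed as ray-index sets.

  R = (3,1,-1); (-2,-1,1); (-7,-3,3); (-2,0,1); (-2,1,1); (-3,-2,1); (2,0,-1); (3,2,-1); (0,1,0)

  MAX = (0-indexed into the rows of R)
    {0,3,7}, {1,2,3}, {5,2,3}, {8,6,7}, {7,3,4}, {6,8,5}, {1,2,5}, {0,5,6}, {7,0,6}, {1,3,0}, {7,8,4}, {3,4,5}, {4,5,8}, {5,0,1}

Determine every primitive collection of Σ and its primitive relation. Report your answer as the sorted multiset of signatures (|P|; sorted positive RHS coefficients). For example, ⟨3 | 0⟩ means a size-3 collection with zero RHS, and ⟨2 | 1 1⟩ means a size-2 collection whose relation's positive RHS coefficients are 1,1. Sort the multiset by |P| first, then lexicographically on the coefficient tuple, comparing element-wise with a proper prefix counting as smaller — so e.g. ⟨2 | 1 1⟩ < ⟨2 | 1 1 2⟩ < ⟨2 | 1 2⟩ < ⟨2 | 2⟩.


17 collections generate NE(X_Σ); each relation:

  • {3,6}:  v_{3} + v_{6} = 0  ⟹  sig = ⟨2 | 0⟩
  • {5,7}:  v_{5} + v_{7} = 0  ⟹  sig = ⟨2 | 0⟩
  • {0,8}:  v_{0} + v_{8} = v_{7}  ⟹  sig = ⟨2 | 1⟩
  • {1,8}:  v_{1} + v_{8} = v_{3}  ⟹  sig = ⟨2 | 1⟩
  • {3,8}:  v_{3} + v_{8} = v_{4}  ⟹  sig = ⟨2 | 1⟩
  • {4,6}:  v_{4} + v_{6} = v_{8}  ⟹  sig = ⟨2 | 1⟩
  • {0,4}:  v_{0} + v_{4} = v_{3} + v_{7}  ⟹  sig = ⟨2 | 1 1⟩
  • {1,6}:  v_{1} + v_{6} = v_{0} + v_{5}  ⟹  sig = ⟨2 | 1 1⟩
  • {1,7}:  v_{1} + v_{7} = v_{0} + v_{3}  ⟹  sig = ⟨2 | 1 1⟩
  • {2,6}:  v_{2} + v_{6} = v_{1} + v_{5}  ⟹  sig = ⟨2 | 1 1⟩
  • {2,7}:  v_{2} + v_{7} = v_{1} + v_{3}  ⟹  sig = ⟨2 | 1 1⟩
  • {2,8}:  v_{2} + v_{8} = 2·v_{3} + v_{5}  ⟹  sig = ⟨2 | 1 2⟩
  • {2,4}:  v_{2} + v_{4} = 3·v_{3} + v_{5}  ⟹  sig = ⟨2 | 1 3⟩
  • {0,2}:  v_{0} + v_{2} = 2·v_{1}  ⟹  sig = ⟨2 | 2⟩
  • {1,4}:  v_{1} + v_{4} = 2·v_{3}  ⟹  sig = ⟨2 | 2⟩
  • {0,3,5}:  v_{0} + v_{3} + v_{5} = v_{1}  ⟹  sig = ⟨3 | 1⟩
  • {1,3,5}:  v_{1} + v_{3} + v_{5} = v_{2}  ⟹  sig = ⟨3 | 1⟩

Hence PRS(X_Σ) =
[⟨2 | 0⟩, ⟨2 | 0⟩, ⟨2 | 1⟩, ⟨2 | 1⟩, ⟨2 | 1⟩, ⟨2 | 1⟩, ⟨2 | 1 1⟩, ⟨2 | 1 1⟩, ⟨2 | 1 1⟩, ⟨2 | 1 1⟩, ⟨2 | 1 1⟩, ⟨2 | 1 2⟩, ⟨2 | 1 3⟩, ⟨2 | 2⟩, ⟨2 | 2⟩, ⟨3 | 1⟩, ⟨3 | 1⟩]


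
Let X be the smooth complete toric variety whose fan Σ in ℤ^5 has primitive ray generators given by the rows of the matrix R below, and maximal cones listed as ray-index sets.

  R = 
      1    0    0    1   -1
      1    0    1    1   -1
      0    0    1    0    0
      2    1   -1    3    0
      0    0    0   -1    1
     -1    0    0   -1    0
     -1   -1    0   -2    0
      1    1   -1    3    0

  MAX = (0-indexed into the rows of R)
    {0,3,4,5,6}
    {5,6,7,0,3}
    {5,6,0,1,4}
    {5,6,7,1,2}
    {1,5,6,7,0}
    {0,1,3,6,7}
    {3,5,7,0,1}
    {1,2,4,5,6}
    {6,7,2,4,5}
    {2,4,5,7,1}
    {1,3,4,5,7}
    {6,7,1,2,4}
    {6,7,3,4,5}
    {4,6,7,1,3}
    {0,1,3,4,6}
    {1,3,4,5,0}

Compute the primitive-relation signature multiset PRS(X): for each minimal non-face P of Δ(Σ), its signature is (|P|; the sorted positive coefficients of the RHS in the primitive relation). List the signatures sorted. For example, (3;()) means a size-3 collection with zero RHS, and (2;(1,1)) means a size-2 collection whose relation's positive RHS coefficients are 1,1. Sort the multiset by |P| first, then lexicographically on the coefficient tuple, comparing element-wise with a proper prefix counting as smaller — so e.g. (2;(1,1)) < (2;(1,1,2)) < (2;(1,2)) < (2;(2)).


Minimal non-faces — 5 found among 8 rays, 16 max cones:

  {0,2}:  v_{0} + v_{2} = v_{1}  →  sig = (2;(1))
  {2,3}:  v_{2} + v_{3} = v_{1} + v_{4} + v_{7}  →  sig = (2;(1,1,1))
  {0,4,7}:  v_{0} + v_{4} + v_{7} = v_{3}  →  sig = (3;(1))
  {1,3,5,6}:  v_{1} + v_{3} + v_{5} + v_{6} = v_{0}  →  sig = (4;(1))
  {1,4,5,6,7}:  v_{1} + v_{4} + v_{5} + v_{6} + v_{7} = 0  →  sig = (5;())

Hence PRS(X_Σ) =
{ (2;(1)),  (2;(1,1,1)),  (3;(1)),  (4;(1)),  (5;()) }


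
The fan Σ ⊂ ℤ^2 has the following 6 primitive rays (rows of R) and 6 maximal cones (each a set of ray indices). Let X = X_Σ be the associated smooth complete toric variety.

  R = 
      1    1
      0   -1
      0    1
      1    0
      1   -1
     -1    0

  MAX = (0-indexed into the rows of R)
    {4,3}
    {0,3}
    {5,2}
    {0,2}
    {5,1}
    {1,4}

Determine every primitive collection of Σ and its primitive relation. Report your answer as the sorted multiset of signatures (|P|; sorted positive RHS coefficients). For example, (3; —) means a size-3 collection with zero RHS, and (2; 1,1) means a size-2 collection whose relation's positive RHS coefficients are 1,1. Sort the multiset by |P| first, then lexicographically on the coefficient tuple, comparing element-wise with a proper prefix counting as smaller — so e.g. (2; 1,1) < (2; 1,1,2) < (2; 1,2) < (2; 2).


Σ has 9 primitive collections:

  • {1,2}:  v_{1} + v_{2} = 0  ⇒ sig = (2; —)
  • {3,5}:  v_{3} + v_{5} = 0  ⇒ sig = (2; —)
  • {0,1}:  v_{0} + v_{1} = v_{3}  ⇒ sig = (2; 1)
  • {0,5}:  v_{0} + v_{5} = v_{2}  ⇒ sig = (2; 1)
  • {1,3}:  v_{1} + v_{3} = v_{4}  ⇒ sig = (2; 1)
  • {2,3}:  v_{2} + v_{3} = v_{0}  ⇒ sig = (2; 1)
  • {2,4}:  v_{2} + v_{4} = v_{3}  ⇒ sig = (2; 1)
  • {4,5}:  v_{4} + v_{5} = v_{1}  ⇒ sig = (2; 1)
  • {0,4}:  v_{0} + v_{4} = 2·v_{3}  ⇒ sig = (2; 2)

Signatures (|P|; sorted positive RHS coefficients), sorted:
    (2; —)
    (2; —)
    (2; 1)
    (2; 1)
    (2; 1)
    (2; 1)
    (2; 1)
    (2; 1)
    (2; 2)


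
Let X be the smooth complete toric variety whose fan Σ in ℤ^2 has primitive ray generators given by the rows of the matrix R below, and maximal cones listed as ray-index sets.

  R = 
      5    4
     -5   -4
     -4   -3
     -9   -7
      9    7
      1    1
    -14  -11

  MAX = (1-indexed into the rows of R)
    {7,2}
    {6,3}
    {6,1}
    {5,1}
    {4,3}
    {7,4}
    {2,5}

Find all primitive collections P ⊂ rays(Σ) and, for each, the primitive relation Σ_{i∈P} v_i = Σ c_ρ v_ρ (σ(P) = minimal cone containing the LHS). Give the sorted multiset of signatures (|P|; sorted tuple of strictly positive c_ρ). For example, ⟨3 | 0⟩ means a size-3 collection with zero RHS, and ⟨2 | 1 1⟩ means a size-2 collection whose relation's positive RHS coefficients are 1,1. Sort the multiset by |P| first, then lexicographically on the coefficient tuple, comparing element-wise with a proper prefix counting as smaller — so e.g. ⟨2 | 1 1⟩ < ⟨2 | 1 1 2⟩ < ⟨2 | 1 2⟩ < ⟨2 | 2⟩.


Minimal non-faces — 14 found among 7 rays, 7 max cones:

  • {1,2}:  v_{1} + v_{2} = 0  →  sig = ⟨2 | 0⟩
  • {4,5}:  v_{4} + v_{5} = 0  →  sig = ⟨2 | 0⟩
  • {1,3}:  v_{1} + v_{3} = v_{6}  →  sig = ⟨2 | 1⟩
  • {1,4}:  v_{1} + v_{4} = v_{3}  →  sig = ⟨2 | 1⟩
  • {1,7}:  v_{1} + v_{7} = v_{4}  →  sig = ⟨2 | 1⟩
  • {2,3}:  v_{2} + v_{3} = v_{4}  →  sig = ⟨2 | 1⟩
  • {2,4}:  v_{2} + v_{4} = v_{7}  →  sig = ⟨2 | 1⟩
  • {2,6}:  v_{2} + v_{6} = v_{3}  →  sig = ⟨2 | 1⟩
  • {3,5}:  v_{3} + v_{5} = v_{1}  →  sig = ⟨2 | 1⟩
  • {5,7}:  v_{5} + v_{7} = v_{2}  →  sig = ⟨2 | 1⟩
  • {6,7}:  v_{6} + v_{7} = v_{3} + v_{4}  →  sig = ⟨2 | 1 1⟩
  • {3,7}:  v_{3} + v_{7} = 2·v_{4}  →  sig = ⟨2 | 2⟩
  • {4,6}:  v_{4} + v_{6} = 2·v_{3}  →  sig = ⟨2 | 2⟩
  • {5,6}:  v_{5} + v_{6} = 2·v_{1}  →  sig = ⟨2 | 2⟩

so the primitive-relation signature multiset is
{ ⟨2 | 0⟩ ×2,  ⟨2 | 1⟩ ×8,  ⟨2 | 1 1⟩,  ⟨2 | 2⟩ ×3 }


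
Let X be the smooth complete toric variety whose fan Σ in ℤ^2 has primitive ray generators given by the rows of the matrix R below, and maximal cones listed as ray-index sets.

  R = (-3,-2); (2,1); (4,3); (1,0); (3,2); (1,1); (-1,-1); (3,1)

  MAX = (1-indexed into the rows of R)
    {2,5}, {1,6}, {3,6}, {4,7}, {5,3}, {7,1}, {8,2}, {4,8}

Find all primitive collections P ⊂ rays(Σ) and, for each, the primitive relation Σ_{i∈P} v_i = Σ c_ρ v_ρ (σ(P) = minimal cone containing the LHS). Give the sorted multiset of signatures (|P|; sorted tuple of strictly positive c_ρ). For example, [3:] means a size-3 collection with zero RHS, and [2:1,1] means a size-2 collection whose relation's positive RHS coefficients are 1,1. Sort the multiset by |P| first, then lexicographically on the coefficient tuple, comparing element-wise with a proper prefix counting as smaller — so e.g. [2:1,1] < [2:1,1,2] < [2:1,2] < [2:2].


The 20 primitive collections of Σ (r=8, n=2):

  P={1,5}:  v_{1} + v_{5} = 0  →  sig = [2:]
  P={6,7}:  v_{6} + v_{7} = 0  →  sig = [2:]
  P={1,2}:  v_{1} + v_{2} = v_{7}  →  sig = [2:1]
  P={1,3}:  v_{1} + v_{3} = v_{6}  →  sig = [2:1]
  P={2,4}:  v_{2} + v_{4} = v_{8}  →  sig = [2:1]
  P={2,6}:  v_{2} + v_{6} = v_{5}  →  sig = [2:1]
  P={2,7}:  v_{2} + v_{7} = v_{4}  →  sig = [2:1]
  P={3,7}:  v_{3} + v_{7} = v_{5}  →  sig = [2:1]
  P={4,6}:  v_{4} + v_{6} = v_{2}  →  sig = [2:1]
  P={5,6}:  v_{5} + v_{6} = v_{3}  →  sig = [2:1]
  P={5,7}:  v_{5} + v_{7} = v_{2}  →  sig = [2:1]
  P={1,8}:  v_{1} + v_{8} = v_{4} + v_{7}  →  sig = [2:1,1]
  P={3,4}:  v_{3} + v_{4} = v_{2} + v_{5}  →  sig = [2:1,1]
  P={3,8}:  v_{3} + v_{8} = 2·v_{2} + v_{5}  →  sig = [2:1,2]
  P={1,4}:  v_{1} + v_{4} = 2·v_{7}  →  sig = [2:2]
  P={2,3}:  v_{2} + v_{3} = 2·v_{5}  →  sig = [2:2]
  P={4,5}:  v_{4} + v_{5} = 2·v_{2}  →  sig = [2:2]
  P={6,8}:  v_{6} + v_{8} = 2·v_{2}  →  sig = [2:2]
  P={7,8}:  v_{7} + v_{8} = 2·v_{4}  →  sig = [2:2]
  P={5,8}:  v_{5} + v_{8} = 3·v_{2}  →  sig = [2:3]

Hence PRS(X_Σ) =
    |P|=2: 20 collections, coeffs (), (), (1), (1), (1), (1), (1), (1), (1), (1), (1), (1,1), (1,1), (1,2), (2), (2), (2), (2), (2), (3)
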